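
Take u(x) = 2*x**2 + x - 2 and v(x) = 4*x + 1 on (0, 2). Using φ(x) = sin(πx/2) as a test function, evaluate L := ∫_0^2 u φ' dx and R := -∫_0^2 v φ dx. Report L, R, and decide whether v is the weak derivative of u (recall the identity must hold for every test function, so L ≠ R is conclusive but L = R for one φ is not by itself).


LHS = -20/π, RHS = -20/π. Yes, v = u' weakly.

u(x) = 2*x**2 + x - 2, classical derivative u'(x) = 4*x + 1.
φ(x) = sin(πx/2), so φ'(x) = π*cos(π*x/2)/2.
Note φ(0) = φ(2) = 0, so the boundary term u·φ vanishes.
LHS = ∫_0^2 u(x) φ'(x) dx = ∫_0^2 (π*x^2*cos(π*x/2) + π*x*cos(π*x/2)/2 - π*cos(π*x/2)) dx. Term by term:
  ∫_0^2 -π*cos(π*x/2) dx = 0;  ∫_0^2 π*x^2*cos(π*x/2) dx = -16/π;  ∫_0^2 π*x*cos(π*x/2)/2 dx = -4/π.
Sum: 0 − 16/π − 4/π = -20/π.
So LHS = -20/π.
∫_0^2 v(x) φ(x) dx = ∫_0^2 (4*x*sin(π*x/2) + sin(π*x/2)) dx. Term by term:
  ∫_0^2 4*x*sin(π*x/2) dx = 16/π;  ∫_0^2 sin(π*x/2) dx = 4/π.
Sum: 16/π + 4/π = 20/π.
So RHS = -∫_0^2 v(x) φ(x) dx = -20/π.
LHS = RHS, so the identity holds for this test φ.
Moreover u is smooth here and v(x) = u'(x) = 4*x + 1 pointwise, so the identity holds for every test function. Hence v is the weak derivative of u.


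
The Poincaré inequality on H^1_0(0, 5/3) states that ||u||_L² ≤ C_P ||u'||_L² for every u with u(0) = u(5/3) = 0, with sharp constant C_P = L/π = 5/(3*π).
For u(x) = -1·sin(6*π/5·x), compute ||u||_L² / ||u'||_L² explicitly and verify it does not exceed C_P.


||u||_L² / ||u'||_L² = 5/(6*π) < C_P = 5/(3*π).

u(x) = -1·sin(6*π/5·x), so u'(x) = -6*π*cos(6*π*x/5)/5.
Writing u(x) = A·sin(kπx/L) with A = -1 and k = 2, use ∫_0^L sin²(kπx/L) dx = L/2 and ∫_0^L cos²(kπx/L) dx = L/2.
u² = 1·sin²(6*π/5·x) and (u')² = 36*π^2/25·cos²(6*π/5·x), and each of sin², cos² integrates to L/2 = 5/6 over (0, 5/3).
∫_0^5/3 u² dx = 5/6, so ||u||_L² = sqrt(30)/6.
∫_0^5/3 (u')² dx = 6*π^2/5, so ||u'||_L² = sqrt(30)*π/5.
Ratio ||u||_L² / ||u'||_L² = 5/(6*π).
Sharp Poincaré constant on H^1_0(0, 5/3) is C_P = L/π = 5/(3*π), achieved by sin(3*π/5·x).
This is the k = 2 harmonic; the ratio L/(kπ) is strictly less than C_P = L/π, consistent with the sharp inequality ||u||_L² ≤ C_P ||u'||_L².


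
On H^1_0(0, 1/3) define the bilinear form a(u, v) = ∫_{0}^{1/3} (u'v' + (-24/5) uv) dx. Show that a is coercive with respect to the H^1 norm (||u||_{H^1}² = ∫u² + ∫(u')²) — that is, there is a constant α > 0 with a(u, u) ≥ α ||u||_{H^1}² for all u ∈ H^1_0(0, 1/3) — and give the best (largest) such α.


α = 3*(-8 + 15*π^2)/(5*(1 + 9*π^2))

Coercivity of a(·,·) on H^1_0(0, 1/3) means a(u, u) ≥ α ||u||_{H^1}² for every u ∈ H^1_0.
The interval has length L = 1/3, and Poincaré/coercivity depend only on L. Here a(u, u) = ∫(u')² + (-24/5)·∫u².
Here c = -24/5 < 0 with |c| < (π/L)² = 9*π^2, so coercivity still holds. The condition a(u,u) ≥ α||u||_{H^1}² reads (1−α)∫(u')² ≥ (α−c)∫u². Any admissible α is ≤ 1 (rapidly oscillating u have ∫u²/∫(u')² → 0), and α = 1 would force 0 ≥ (1−c)∫u², impossible since c < 1; so 1−α > 0. By the sharp Poincaré inequality on H^1_0 of an interval of length L, ∫(u')² ≥ (π/L)²∫u² with equality for the first sine mode sin(π(x−x₀)/L) (x₀ the left endpoint), so the inequality holds for all u iff (1−α)(π/L)² ≥ α − c, i.e. α ≤ ((π/L)² + c)/((π/L)² + 1) = (1 + c(L/π)²)/(1 + (L/π)²). (Direct route, valid since c ≤ 0: Poincaré gives c∫u² ≥ c(L/π)²∫(u')², so a(u,u) ≥ (1 + c(L/π)²)∫(u')², while ||u||_{H^1}² ≤ (1 + (L/π)²)∫(u')²; dividing yields the same α.) With (π/L)² = 9*π^2 and c = -24/5, the largest admissible constant is α = ((π/L)² + c)/((π/L)² + 1).
Simplifying, α = 3*(-8 + 15*π^2)/(5*(1 + 9*π^2)).


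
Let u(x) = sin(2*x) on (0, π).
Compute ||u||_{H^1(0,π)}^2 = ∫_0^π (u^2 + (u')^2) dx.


||u||_{H^1(0,π)}^2 = 5*π/2

u'(x) = 2*cos(2*x).
Expand u² and (u')² and integrate term by term on (0, π), using: for integers n ≥ 1, ∫_0^π sin²(nx) dx = ∫_0^π cos²(nx) dx = π/2; for n ≠ n', ∫_0^π sin(nx)sin(n'x) dx = ∫_0^π cos(nx)cos(n'x) dx = 0; and by product-to-sum, ∫_0^π sin(nx)cos(n'x) dx = ½∫_0^π [sin((n+n')x) + sin((n−n')x)] dx, which is 0 when n+n' is even and 2n/(n²−n'²) when n+n' is odd (it need not vanish on (0, π)).
  u² squared terms: (1)²·∫sin(2x)² dx = 1·π/2 = π/2.
  So ∫_0^π u² dx = π/2.
  (u')² squared terms: (2)²·∫cos(2x)² dx = 4·π/2 = 2*π.
  So ∫_0^π (u')² dx = 2*π.
||u||_{H^1}^2 = (π/2) + (2*π) = 5*π/2.


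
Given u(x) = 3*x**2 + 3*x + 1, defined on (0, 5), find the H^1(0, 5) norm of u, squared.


||u||_{H^1}^2 = 22275/2

The H^1 norm (squared) on an interval (0, L) is
  ||u||_{H^1}^2 = ∫_0^L u(x)^2 dx + ∫_0^L u'(x)^2 dx.
Compute u'(x) = 6*x + 3.
Then u(x)^2 = 9*x**4 + 18*x**3 + 15*x**2 + 6*x + 1 and u'(x)^2 = 36*x**2 + 36*x + 9.
Integrate each monomial from 0 to 5 using ∫_0^5 c·x^n dx = c·5^(n+1)/(n+1):
  ∫_0^5 u(x)^2 dx = ∫_0^5 (9*x^4 + 18*x^3 + 15*x^2 + 6*x + 1) dx. Term by term:
    ∫_0^5 9*x^4 dx = 5625;  ∫_0^5 18*x^3 dx = 5625/2;  ∫_0^5 15*x^2 dx = 625;
    ∫_0^5 6*x dx = 75;  ∫_0^5 1 dx = 5.
  Sum: 5625 + 5625/2 + 625 + 75 + 5 = 18285/2.
  ∫_0^5 u'(x)^2 dx = ∫_0^5 (36*x^2 + 36*x + 9) dx. Term by term:
    ∫_0^5 36*x^2 dx = 1500;  ∫_0^5 36*x dx = 450;  ∫_0^5 9 dx = 45.
  Sum: 1500 + 450 + 45 = 1995.
Adding: ||u||_{H^1}^2 = 18285/2 + 1995 = 22275/2.


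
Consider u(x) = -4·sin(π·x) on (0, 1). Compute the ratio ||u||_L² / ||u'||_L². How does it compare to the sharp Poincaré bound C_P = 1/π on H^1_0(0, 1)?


||u||_L² / ||u'||_L² = 1/π = C_P.

u(x) = -4·sin(π·x), so u'(x) = -4*π*cos(π*x).
Writing u(x) = A·sin(kπx/L) with A = -4 and k = 1, use ∫_0^L sin²(kπx/L) dx = L/2 and ∫_0^L cos²(kπx/L) dx = L/2.
u² = 16·sin²(π·x) and (u')² = 16*π^2·cos²(π·x), and each of sin², cos² integrates to L/2 = 1/2 over (0, 1).
∫_0^1 u² dx = 8, so ||u||_L² = 2*sqrt(2).
∫_0^1 (u')² dx = 8*π^2, so ||u'||_L² = 2*sqrt(2)*π.
Ratio ||u||_L² / ||u'||_L² = 1/π.
Sharp Poincaré constant on H^1_0(0, 1) is C_P = L/π = 1/π, achieved by sin(π·x).
This is the k = 1 eigenfunction (up to amplitude), so the ratio equals the sharp Poincaré constant exactly.


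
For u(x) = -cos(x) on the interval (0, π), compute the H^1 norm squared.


||u||_{H^1(0,π)}^2 = π

u'(x) = sin(x).
Expand u² and (u')² and integrate term by term on (0, π), using: for integers n ≥ 1, ∫_0^π sin²(nx) dx = ∫_0^π cos²(nx) dx = π/2; for n ≠ n', ∫_0^π sin(nx)sin(n'x) dx = ∫_0^π cos(nx)cos(n'x) dx = 0; and by product-to-sum, ∫_0^π sin(nx)cos(n'x) dx = ½∫_0^π [sin((n+n')x) + sin((n−n')x)] dx, which is 0 when n+n' is even and 2n/(n²−n'²) when n+n' is odd (it need not vanish on (0, π)).
  u² squared terms: (-1)²·∫cos(x)² dx = 1·π/2 = π/2.
  So ∫_0^π u² dx = π/2.
  (u')² squared terms: (1)²·∫sin(x)² dx = 1·π/2 = π/2.
  So ∫_0^π (u')² dx = π/2.
||u||_{H^1}^2 = (π/2) + (π/2) = π.


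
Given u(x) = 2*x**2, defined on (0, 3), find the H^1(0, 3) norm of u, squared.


||u||_{H^1}^2 = 1692/5

The H^1 norm (squared) on an interval (0, L) is
  ||u||_{H^1}^2 = ∫_0^L u(x)^2 dx + ∫_0^L u'(x)^2 dx.
Compute u'(x) = 4*x.
Then u(x)^2 = 4*x**4 and u'(x)^2 = 16*x**2.
Integrate each monomial from 0 to 3 using ∫_0^3 c·x^n dx = c·3^(n+1)/(n+1):
  ∫_0^3 u(x)^2 dx = ∫_0^3 (4*x^4) dx. Term by term:
    ∫_0^3 4*x^4 dx = 972/5.
  ∫_0^3 u'(x)^2 dx = ∫_0^3 (16*x^2) dx. Term by term:
    ∫_0^3 16*x^2 dx = 144.
Adding: ||u||_{H^1}^2 = 972/5 + 144 = 1692/5.


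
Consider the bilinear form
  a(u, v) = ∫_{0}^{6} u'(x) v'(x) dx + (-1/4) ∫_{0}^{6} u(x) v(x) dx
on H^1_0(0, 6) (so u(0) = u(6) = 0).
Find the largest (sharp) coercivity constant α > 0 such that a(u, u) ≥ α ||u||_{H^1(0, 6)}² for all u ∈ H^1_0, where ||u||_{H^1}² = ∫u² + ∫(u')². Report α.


α = (-9 + π^2)/(π^2 + 36)

Coercivity of a(·,·) on H^1_0(0, 6) means a(u, u) ≥ α ||u||_{H^1}² for every u ∈ H^1_0.
The interval has length L = 6, and Poincaré/coercivity depend only on L. Here a(u, u) = ∫(u')² + (-1/4)·∫u².
Here c = -1/4 < 0 with |c| < (π/L)² = π^2/36, so coercivity still holds. The condition a(u,u) ≥ α||u||_{H^1}² reads (1−α)∫(u')² ≥ (α−c)∫u². Any admissible α is ≤ 1 (rapidly oscillating u have ∫u²/∫(u')² → 0), and α = 1 would force 0 ≥ (1−c)∫u², impossible since c < 1; so 1−α > 0. By the sharp Poincaré inequality on H^1_0 of an interval of length L, ∫(u')² ≥ (π/L)²∫u² with equality for the first sine mode sin(π(x−x₀)/L) (x₀ the left endpoint), so the inequality holds for all u iff (1−α)(π/L)² ≥ α − c, i.e. α ≤ ((π/L)² + c)/((π/L)² + 1) = (1 + c(L/π)²)/(1 + (L/π)²). (Direct route, valid since c ≤ 0: Poincaré gives c∫u² ≥ c(L/π)²∫(u')², so a(u,u) ≥ (1 + c(L/π)²)∫(u')², while ||u||_{H^1}² ≤ (1 + (L/π)²)∫(u')²; dividing yields the same α.) With (π/L)² = π^2/36 and c = -1/4, the largest admissible constant is α = ((π/L)² + c)/((π/L)² + 1).
Simplifying, α = (-9 + π^2)/(π^2 + 36).


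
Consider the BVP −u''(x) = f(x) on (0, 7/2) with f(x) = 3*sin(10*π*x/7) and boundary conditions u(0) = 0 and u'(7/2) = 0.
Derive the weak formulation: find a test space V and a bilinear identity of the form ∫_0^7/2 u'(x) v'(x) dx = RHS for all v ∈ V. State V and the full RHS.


V = {v ∈ H^1(0, 7/2) : v(0) = 0} (test functions vanish at x = 0 where u is specified); weak form: ∫_0^7/2 u'v' dx = ∫_0^7/2 (3*sin(10*π*x/7)) v dx for all v ∈ V.

Multiply both sides by a test function v and integrate from 0 to 7/2:
  ∫_0^7/2 −u''(x) v(x) dx = ∫_0^7/2 f(x) v(x) dx.
Integrate the LHS by parts once:
  ∫_0^7/2 −u'' v dx = −[u'(x) v(x)]_0^7/2 + ∫_0^7/2 u'(x) v'(x) dx.
Thus ∫_0^7/2 u'(x) v'(x) dx = ∫_0^7/2 f(x) v(x) dx + [u'(x) v(x)]_0^7/2.
Choose V so that boundary terms are either known or forced to vanish.
Mixed BC: u(0) = 0 (Dirichlet) and u'(7/2) = 0 (Neumann). Define V = {v ∈ H^1(0, 7/2) : v(0) = 0}. Then [u' v]_0^7/2 = u'(7/2)·v(7/2) − u'(0)·0 = 0.
Weak formulation: find u (satisfying any essential BC) such that ∫_0^7/2 u'(x) v'(x) dx = ∫_0^7/2 f v dx for all v ∈ V (Dirichlet at 0 absorbed into V; the Neumann datum at x = 7/2 is zero, so no boundary term remains).
Substituting f(x) = 3*sin(10*π*x/7), the right-hand side is ∫_0^7/2 (3*sin(10*π*x/7)) v dx.


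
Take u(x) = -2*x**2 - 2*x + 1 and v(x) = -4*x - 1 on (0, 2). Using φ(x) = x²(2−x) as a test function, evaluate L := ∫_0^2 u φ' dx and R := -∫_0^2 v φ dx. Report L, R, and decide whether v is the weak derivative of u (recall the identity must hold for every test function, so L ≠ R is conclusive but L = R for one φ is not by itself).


LHS = 136/15, RHS = 116/15. No, v is not the weak derivative of u.

u(x) = -2*x**2 - 2*x + 1, classical derivative u'(x) = -4*x - 2.
φ(x) = x²(2−x), so φ'(x) = x*(4 - 3*x).
Note φ(0) = φ(2) = 0, so the boundary term u·φ vanishes.
LHS = ∫_0^2 u(x) φ'(x) dx = ∫_0^2 (6*x^4 - 2*x^3 - 11*x^2 + 4*x) dx. Term by term:
  ∫_0^2 6*x^4 dx = 192/5;  ∫_0^2 -2*x^3 dx = -8;  ∫_0^2 -11*x^2 dx = -88/3;
  ∫_0^2 4*x dx = 8.
Sum: 192/5 − 8 − 88/3 + 8 = 136/15.
So LHS = 136/15.
∫_0^2 v(x) φ(x) dx = ∫_0^2 (4*x^4 - 7*x^3 - 2*x^2) dx. Term by term:
  ∫_0^2 4*x^4 dx = 128/5;  ∫_0^2 -7*x^3 dx = -28;  ∫_0^2 -2*x^2 dx = -16/3.
Sum: 128/5 − 28 − 16/3 = -116/15.
So RHS = -∫_0^2 v(x) φ(x) dx = 116/15.
LHS − RHS = 4/3 ≠ 0, so the identity fails.
(For a valid weak derivative the identity must hold for EVERY test function, in particular this one. The failure shows v is NOT the weak derivative of u.)
Correct weak derivative would be u'(x) = -4*x - 2.


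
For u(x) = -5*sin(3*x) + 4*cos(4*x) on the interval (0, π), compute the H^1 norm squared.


||u||_{H^1(0,π)}^2 = 4080/7 + 261*π

u'(x) = -16*sin(4*x) - 15*cos(3*x).
Expand u² and (u')² and integrate term by term on (0, π), using: for integers n ≥ 1, ∫_0^π sin²(nx) dx = ∫_0^π cos²(nx) dx = π/2; for n ≠ n', ∫_0^π sin(nx)sin(n'x) dx = ∫_0^π cos(nx)cos(n'x) dx = 0; and by product-to-sum, ∫_0^π sin(nx)cos(n'x) dx = ½∫_0^π [sin((n+n')x) + sin((n−n')x)] dx, which is 0 when n+n' is even and 2n/(n²−n'²) when n+n' is odd (it need not vanish on (0, π)).
  u² squared terms: (-5)²·∫sin(3x)² dx = 25·π/2 = 25*π/2;  (4)²·∫cos(4x)² dx = 16·π/2 = 8*π.
  u² cross terms: 2·(-5)·(4)·∫sin(3x)·cos(4x) dx = -40·(-6/7) = 240/7.
  So ∫_0^π u² dx = 25*π/2 + 8*π + 240/7 = 240/7 + 41*π/2.
  (u')² squared terms: (-16)²·∫sin(4x)² dx = 256·π/2 = 128*π;  (-15)²·∫cos(3x)² dx = 225·π/2 = 225*π/2.
  (u')² cross terms: 2·(-16)·(-15)·∫sin(4x)·cos(3x) dx = 480·(8/7) = 3840/7.
  So ∫_0^π (u')² dx = 128*π + 225*π/2 + 3840/7 = 3840/7 + 481*π/2.
||u||_{H^1}^2 = (240/7 + 41*π/2) + (3840/7 + 481*π/2) = 4080/7 + 261*π.


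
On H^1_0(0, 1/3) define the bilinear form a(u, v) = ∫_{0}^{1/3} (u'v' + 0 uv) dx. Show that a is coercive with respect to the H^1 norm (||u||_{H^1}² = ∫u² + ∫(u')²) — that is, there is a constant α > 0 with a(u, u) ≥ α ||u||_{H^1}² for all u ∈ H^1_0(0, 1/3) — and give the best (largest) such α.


α = 9*π^2/(1 + 9*π^2)

Coercivity of a(·,·) on H^1_0(0, 1/3) means a(u, u) ≥ α ||u||_{H^1}² for every u ∈ H^1_0.
The interval has length L = 1/3, and Poincaré/coercivity depend only on L. Here a(u, u) = ∫(u')² + (0)·∫u².
Here c = 0, so a(u,u) = ∫(u')² alone. The condition a(u,u) ≥ α||u||_{H^1}² reads (1−α)∫(u')² ≥ (α−c)∫u². Any admissible α is ≤ 1 (rapidly oscillating u have ∫u²/∫(u')² → 0), and α = 1 would force 0 ≥ (1−c)∫u², impossible since c < 1; so 1−α > 0. By the sharp Poincaré inequality on H^1_0 of an interval of length L, ∫(u')² ≥ (π/L)²∫u² with equality for the first sine mode sin(π(x−x₀)/L) (x₀ the left endpoint), so the inequality holds for all u iff (1−α)(π/L)² ≥ α − c, i.e. α ≤ ((π/L)² + c)/((π/L)² + 1) = (1 + c(L/π)²)/(1 + (L/π)²). (Direct route, valid since c ≤ 0: Poincaré gives c∫u² ≥ c(L/π)²∫(u')², so a(u,u) ≥ (1 + c(L/π)²)∫(u')², while ||u||_{H^1}² ≤ (1 + (L/π)²)∫(u')²; dividing yields the same α.) With (π/L)² = 9*π^2 and c = 0, the largest admissible constant is α = ((π/L)² + c)/((π/L)² + 1).
Simplifying, α = 9*π^2/(1 + 9*π^2).


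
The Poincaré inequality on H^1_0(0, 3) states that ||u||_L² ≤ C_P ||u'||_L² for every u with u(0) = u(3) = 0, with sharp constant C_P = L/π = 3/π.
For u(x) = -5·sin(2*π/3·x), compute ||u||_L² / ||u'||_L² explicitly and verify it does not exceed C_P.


||u||_L² / ||u'||_L² = 3/(2*π) < C_P = 3/π.

u(x) = -5·sin(2*π/3·x), so u'(x) = -10*π*cos(2*π*x/3)/3.
Writing u(x) = A·sin(kπx/L) with A = -5 and k = 2, use ∫_0^L sin²(kπx/L) dx = L/2 and ∫_0^L cos²(kπx/L) dx = L/2.
u² = 25·sin²(2*π/3·x) and (u')² = 100*π^2/9·cos²(2*π/3·x), and each of sin², cos² integrates to L/2 = 3/2 over (0, 3).
∫_0^3 u² dx = 75/2, so ||u||_L² = 5*sqrt(6)/2.
∫_0^3 (u')² dx = 50*π^2/3, so ||u'||_L² = 5*sqrt(6)*π/3.
Ratio ||u||_L² / ||u'||_L² = 3/(2*π).
Sharp Poincaré constant on H^1_0(0, 3) is C_P = L/π = 3/π, achieved by sin(π/3·x).
This is the k = 2 harmonic; the ratio L/(kπ) is strictly less than C_P = L/π, consistent with the sharp inequality ||u||_L² ≤ C_P ||u'||_L².


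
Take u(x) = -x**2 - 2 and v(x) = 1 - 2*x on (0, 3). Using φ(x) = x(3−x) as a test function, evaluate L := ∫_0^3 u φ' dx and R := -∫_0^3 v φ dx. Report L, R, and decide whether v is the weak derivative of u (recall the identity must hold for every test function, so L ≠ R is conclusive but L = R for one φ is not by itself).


LHS = 27/2, RHS = 9. No, v is not the weak derivative of u.

u(x) = -x**2 - 2, classical derivative u'(x) = -2*x.
φ(x) = x(3−x), so φ'(x) = 3 - 2*x.
Note φ(0) = φ(3) = 0, so the boundary term u·φ vanishes.
LHS = ∫_0^3 u(x) φ'(x) dx = ∫_0^3 (2*x^3 - 3*x^2 + 4*x - 6) dx. Term by term:
  ∫_0^3 2*x^3 dx = 81/2;  ∫_0^3 -3*x^2 dx = -27;  ∫_0^3 4*x dx = 18;
  ∫_0^3 -6 dx = -18.
Sum: 81/2 − 27 + 18 − 18 = 27/2.
So LHS = 27/2.
∫_0^3 v(x) φ(x) dx = ∫_0^3 (2*x^3 - 7*x^2 + 3*x) dx. Term by term:
  ∫_0^3 2*x^3 dx = 81/2;  ∫_0^3 -7*x^2 dx = -63;  ∫_0^3 3*x dx = 27/2.
Sum: 81/2 − 63 + 27/2 = -9.
So RHS = -∫_0^3 v(x) φ(x) dx = 9.
LHS − RHS = 9/2 ≠ 0, so the identity fails.
(For a valid weak derivative the identity must hold for EVERY test function, in particular this one. The failure shows v is NOT the weak derivative of u.)
Correct weak derivative would be u'(x) = -2*x.


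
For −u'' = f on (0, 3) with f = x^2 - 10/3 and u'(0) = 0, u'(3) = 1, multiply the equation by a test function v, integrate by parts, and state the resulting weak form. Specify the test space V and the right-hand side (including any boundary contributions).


V = H^1(0, 3) (v unrestricted at boundary; u is determined up to an additive constant); weak form: ∫_0^3 u'v' dx = ∫_0^3 (x^2 - 10/3) v dx + v(3) for all v ∈ V.

Multiply both sides by a test function v and integrate from 0 to 3:
  ∫_0^3 −u''(x) v(x) dx = ∫_0^3 f(x) v(x) dx.
Integrate the LHS by parts once:
  ∫_0^3 −u'' v dx = −[u'(x) v(x)]_0^3 + ∫_0^3 u'(x) v'(x) dx.
Thus ∫_0^3 u'(x) v'(x) dx = ∫_0^3 f(x) v(x) dx + [u'(x) v(x)]_0^3.
Choose V so that boundary terms are either known or forced to vanish.
u has inhomogeneous Neumann u'(0) = 0, u'(3) = 1. [u' v]_0^3 = (1)·v(3) − (0)·v(0) = v(3). Take V = H^1(0, 3); boundary term becomes part of RHS.
Weak formulation: find u (satisfying any essential BC) such that ∫_0^3 u'(x) v'(x) dx = ∫_0^3 f v dx + v(3) for all v ∈ V (Neumann data are natural BCs: they enter the RHS as boundary terms).
Substituting f(x) = x^2 - 10/3, the right-hand side is ∫_0^3 (x^2 - 10/3) v dx + v(3).
Compatibility check (pure Neumann): taking v ≡ 1 ∈ V gives 0 = ∫_0^3 f dx + (1) − (0), i.e. ∫_0^3 f dx must equal u'(0) − u'(3) = -1. Indeed ∫_0^3 (x^2 - 10/3) dx = -1, so the data are compatible. The solution is then unique only up to an additive constant (fix it e.g. by requiring ∫_0^3 u dx = 0).


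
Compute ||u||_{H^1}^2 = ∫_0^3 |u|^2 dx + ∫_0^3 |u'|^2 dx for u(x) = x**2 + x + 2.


||u||_{H^1}^2 = 2211/10

The H^1 norm (squared) on an interval (0, L) is
  ||u||_{H^1}^2 = ∫_0^L u(x)^2 dx + ∫_0^L u'(x)^2 dx.
Compute u'(x) = 2*x + 1.
Then u(x)^2 = x**4 + 2*x**3 + 5*x**2 + 4*x + 4 and u'(x)^2 = 4*x**2 + 4*x + 1.
Integrate each monomial from 0 to 3 using ∫_0^3 c·x^n dx = c·3^(n+1)/(n+1):
  ∫_0^3 u(x)^2 dx = ∫_0^3 (x^4 + 2*x^3 + 5*x^2 + 4*x + 4) dx. Term by term:
    ∫_0^3 x^4 dx = 243/5;  ∫_0^3 2*x^3 dx = 81/2;  ∫_0^3 5*x^2 dx = 45;
    ∫_0^3 4*x dx = 18;  ∫_0^3 4 dx = 12.
  Sum: 243/5 + 81/2 + 45 + 18 + 12 = 1641/10.
  ∫_0^3 u'(x)^2 dx = ∫_0^3 (4*x^2 + 4*x + 1) dx. Term by term:
    ∫_0^3 4*x^2 dx = 36;  ∫_0^3 4*x dx = 18;  ∫_0^3 1 dx = 3.
  Sum: 36 + 18 + 3 = 57.
Adding: ||u||_{H^1}^2 = 1641/10 + 57 = 2211/10.


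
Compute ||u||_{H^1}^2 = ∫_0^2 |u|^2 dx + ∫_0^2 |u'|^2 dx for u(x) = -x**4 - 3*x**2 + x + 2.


||u||_{H^1}^2 = 246238/315

The H^1 norm (squared) on an interval (0, L) is
  ||u||_{H^1}^2 = ∫_0^L u(x)^2 dx + ∫_0^L u'(x)^2 dx.
Compute u'(x) = -4*x**3 - 6*x + 1.
Then u(x)^2 = x**8 + 6*x**6 - 2*x**5 + 5*x**4 - 6*x**3 - 11*x**2 + 4*x + 4 and u'(x)^2 = 16*x**6 + 48*x**4 - 8*x**3 + 36*x**2 - 12*x + 1.
Integrate each monomial from 0 to 2 using ∫_0^2 c·x^n dx = c·2^(n+1)/(n+1):
  ∫_0^2 u(x)^2 dx = ∫_0^2 (x^8 + 6*x^6 - 2*x^5 + 5*x^4 - 6*x^3 - 11*x^2 + 4*x + 4) dx. Term by term:
    ∫_0^2 x^8 dx = 512/9;  ∫_0^2 6*x^6 dx = 768/7;  ∫_0^2 -2*x^5 dx = -64/3;
    ∫_0^2 5*x^4 dx = 32;  ∫_0^2 -6*x^3 dx = -24;  ∫_0^2 -11*x^2 dx = -88/3;
    ∫_0^2 4*x dx = 8;  ∫_0^2 4 dx = 8.
  Sum: 512/9 + 768/7 − 64/3 + 32 − 24 − 88/3 + 8 + 8 = 8816/63.
  ∫_0^2 u'(x)^2 dx = ∫_0^2 (16*x^6 + 48*x^4 - 8*x^3 + 36*x^2 - 12*x + 1) dx. Term by term:
    ∫_0^2 16*x^6 dx = 2048/7;  ∫_0^2 48*x^4 dx = 1536/5;  ∫_0^2 -8*x^3 dx = -32;
    ∫_0^2 36*x^2 dx = 96;  ∫_0^2 -12*x dx = -24;  ∫_0^2 1 dx = 2.
  Sum: 2048/7 + 1536/5 − 32 + 96 − 24 + 2 = 22462/35.
Adding: ||u||_{H^1}^2 = 8816/63 + 22462/35 = 246238/315.


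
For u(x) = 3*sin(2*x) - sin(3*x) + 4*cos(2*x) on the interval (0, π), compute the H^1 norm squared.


||u||_{H^1(0,π)}^2 = -48 + 135*π/2

u'(x) = -8*sin(2*x) + 6*cos(2*x) - 3*cos(3*x).
Expand u² and (u')² and integrate term by term on (0, π), using: for integers n ≥ 1, ∫_0^π sin²(nx) dx = ∫_0^π cos²(nx) dx = π/2; for n ≠ n', ∫_0^π sin(nx)sin(n'x) dx = ∫_0^π cos(nx)cos(n'x) dx = 0; and by product-to-sum, ∫_0^π sin(nx)cos(n'x) dx = ½∫_0^π [sin((n+n')x) + sin((n−n')x)] dx, which is 0 when n+n' is even and 2n/(n²−n'²) when n+n' is odd (it need not vanish on (0, π)).
  u² squared terms: (-1)²·∫sin(3x)² dx = 1·π/2 = π/2;  (3)²·∫sin(2x)² dx = 9·π/2 = 9*π/2;  (4)²·∫cos(2x)² dx = 16·π/2 = 8*π.
  u² cross terms: 2·(-1)·(3)·∫sin(3x)·sin(2x) dx = -6·(0) = 0;  2·(-1)·(4)·∫sin(3x)·cos(2x) dx = -8·(6/5) = -48/5;  2·(3)·(4)·∫sin(2x)·cos(2x) dx = 24·(0) = 0.
  So ∫_0^π u² dx = π/2 + 9*π/2 + 8*π + 0 − 48/5 + 0 = -48/5 + 13*π.
  (u')² squared terms: (-8)²·∫sin(2x)² dx = 64·π/2 = 32*π;  (-3)²·∫cos(3x)² dx = 9·π/2 = 9*π/2;  (6)²·∫cos(2x)² dx = 36·π/2 = 18*π.
  (u')² cross terms: 2·(-8)·(-3)·∫sin(2x)·cos(3x) dx = 48·(-4/5) = -192/5;  2·(-8)·(6)·∫sin(2x)·cos(2x) dx = -96·(0) = 0;  2·(-3)·(6)·∫cos(3x)·cos(2x) dx = -36·(0) = 0.
  So ∫_0^π (u')² dx = 32*π + 9*π/2 + 18*π − 192/5 + 0 + 0 = -192/5 + 109*π/2.
||u||_{H^1}^2 = (-48/5 + 13*π) + (-192/5 + 109*π/2) = -48 + 135*π/2.


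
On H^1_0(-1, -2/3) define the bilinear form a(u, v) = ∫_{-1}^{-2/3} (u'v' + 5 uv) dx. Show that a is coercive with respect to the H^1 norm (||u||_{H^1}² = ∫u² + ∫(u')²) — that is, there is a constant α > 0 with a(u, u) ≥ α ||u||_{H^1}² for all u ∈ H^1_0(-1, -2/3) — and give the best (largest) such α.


α = 1

Coercivity of a(·,·) on H^1_0(-1, -2/3) means a(u, u) ≥ α ||u||_{H^1}² for every u ∈ H^1_0.
The interval has length L = 1/3, and Poincaré/coercivity depend only on L. Here a(u, u) = ∫(u')² + (5)·∫u².
Here c = 5 ≥ 1, so a(u,u) = ∫(u')² + c∫u² ≥ ∫(u')² + ∫u² = ||u||_{H^1}², i.e. α = 1 works. No larger α is possible: a(u,u) ≥ α||u||_{H^1}² means (1−α)∫(u')² ≥ (α−c)∫u², and for the modes u_n = sin(nπ(x−x₀)/L) (x₀ the left endpoint) one has ∫u_n²/∫(u_n')² = (L/(nπ))² → 0, so a(u_n,u_n)/||u_n||_{H^1}² → 1. Hence the optimal constant is α = 1.
Therefore α = 1.


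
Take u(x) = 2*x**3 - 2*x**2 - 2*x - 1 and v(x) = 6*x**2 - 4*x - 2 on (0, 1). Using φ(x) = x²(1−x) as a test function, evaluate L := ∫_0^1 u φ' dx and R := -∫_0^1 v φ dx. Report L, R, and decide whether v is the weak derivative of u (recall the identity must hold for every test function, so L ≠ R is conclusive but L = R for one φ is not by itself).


LHS = 1/6, RHS = 1/6. Yes, v = u' weakly.

u(x) = 2*x**3 - 2*x**2 - 2*x - 1, classical derivative u'(x) = 6*x**2 - 4*x - 2.
φ(x) = x²(1−x), so φ'(x) = x*(2 - 3*x).
Note φ(0) = φ(1) = 0, so the boundary term u·φ vanishes.
LHS = ∫_0^1 u(x) φ'(x) dx = ∫_0^1 (-6*x^5 + 10*x^4 + 2*x^3 - x^2 - 2*x) dx. Term by term:
  ∫_0^1 -6*x^5 dx = -1;  ∫_0^1 10*x^4 dx = 2;  ∫_0^1 2*x^3 dx = 1/2;
  ∫_0^1 -x^2 dx = -1/3;  ∫_0^1 -2*x dx = -1.
Sum: -1 + 2 + 1/2 − 1/3 − 1 = 1/6.
So LHS = 1/6.
∫_0^1 v(x) φ(x) dx = ∫_0^1 (-6*x^5 + 10*x^4 - 2*x^3 - 2*x^2) dx. Term by term:
  ∫_0^1 -6*x^5 dx = -1;  ∫_0^1 10*x^4 dx = 2;  ∫_0^1 -2*x^3 dx = -1/2;
  ∫_0^1 -2*x^2 dx = -2/3.
Sum: -1 + 2 − 1/2 − 2/3 = -1/6.
So RHS = -∫_0^1 v(x) φ(x) dx = 1/6.
LHS = RHS, so the identity holds for this test φ.
Moreover u is smooth here and v(x) = u'(x) = 6*x**2 - 4*x - 2 pointwise, so the identity holds for every test function. Hence v is the weak derivative of u.


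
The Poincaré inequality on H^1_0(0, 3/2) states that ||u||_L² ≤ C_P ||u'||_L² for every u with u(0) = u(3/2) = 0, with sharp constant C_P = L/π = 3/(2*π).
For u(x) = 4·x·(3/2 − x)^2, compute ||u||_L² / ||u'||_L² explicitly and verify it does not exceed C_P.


||u||_L² / ||u'||_L² = 3*sqrt(14)/28 < C_P = 3/(2*π).

u(x) = 4·x·(3/2 − x)^2, so u'(x) = 12*x^2 - 24*x + 9.
u(x) = 4·x·(3/2 − x)^2 vanishes at x = 0 and x = 3/2, so u ∈ H^1_0(0, 3/2). Differentiate via the product rule and integrate the resulting polynomials term by term.
  ∫_0^3/2 u² dx = ∫_0^3/2 (16*x^6 - 96*x^5 + 216*x^4 - 216*x^3 + 81*x^2) dx. Term by term:
    ∫_0^3/2 16*x^6 dx = 2187/56;  ∫_0^3/2 -96*x^5 dx = -729/4;  ∫_0^3/2 216*x^4 dx = 6561/20;
    ∫_0^3/2 -216*x^3 dx = -2187/8;  ∫_0^3/2 81*x^2 dx = 729/8.
  Sum: 2187/56 − 729/4 + 6561/20 − 2187/8 + 729/8 = 729/280.
  ∫_0^3/2 (u')² dx = ∫_0^3/2 (144*x^4 - 576*x^3 + 792*x^2 - 432*x + 81) dx. Term by term:
    ∫_0^3/2 144*x^4 dx = 2187/10;  ∫_0^3/2 -576*x^3 dx = -729;  ∫_0^3/2 792*x^2 dx = 891;
    ∫_0^3/2 -432*x dx = -486;  ∫_0^3/2 81 dx = 243/2.
  Sum: 2187/10 − 729 + 891 − 486 + 243/2 = 81/5.
∫_0^3/2 u² dx = 729/280, so ||u||_L² = 27*sqrt(70)/140.
∫_0^3/2 (u')² dx = 81/5, so ||u'||_L² = 9*sqrt(5)/5.
Ratio ||u||_L² / ||u'||_L² = 3*sqrt(14)/28.
Sharp Poincaré constant on H^1_0(0, 3/2) is C_P = L/π = 3/(2*π), achieved by sin(2*π/3·x).
A polynomial bump cannot attain the sharp Poincaré constant (only the first sine eigenfunction does), so the ratio is strictly less than C_P, consistent with ||u||_L² ≤ C_P ||u'||_L².


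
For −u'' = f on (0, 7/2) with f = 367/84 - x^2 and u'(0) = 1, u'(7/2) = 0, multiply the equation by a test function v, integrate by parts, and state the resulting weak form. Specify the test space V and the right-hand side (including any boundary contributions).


V = H^1(0, 7/2) (v unrestricted at boundary; u is determined up to an additive constant); weak form: ∫_0^7/2 u'v' dx = ∫_0^7/2 (367/84 - x^2) v dx − v(0) for all v ∈ V.

Multiply both sides by a test function v and integrate from 0 to 7/2:
  ∫_0^7/2 −u''(x) v(x) dx = ∫_0^7/2 f(x) v(x) dx.
Integrate the LHS by parts once:
  ∫_0^7/2 −u'' v dx = −[u'(x) v(x)]_0^7/2 + ∫_0^7/2 u'(x) v'(x) dx.
Thus ∫_0^7/2 u'(x) v'(x) dx = ∫_0^7/2 f(x) v(x) dx + [u'(x) v(x)]_0^7/2.
Choose V so that boundary terms are either known or forced to vanish.
u has inhomogeneous Neumann u'(0) = 1, u'(7/2) = 0. [u' v]_0^7/2 = (0)·v(7/2) − (1)·v(0) = − v(0). Take V = H^1(0, 7/2); boundary term becomes part of RHS.
Weak formulation: find u (satisfying any essential BC) such that ∫_0^7/2 u'(x) v'(x) dx = ∫_0^7/2 f v dx − v(0) for all v ∈ V (Neumann data are natural BCs: they enter the RHS as boundary terms).
Substituting f(x) = 367/84 - x^2, the right-hand side is ∫_0^7/2 (367/84 - x^2) v dx − v(0).
Compatibility check (pure Neumann): taking v ≡ 1 ∈ V gives 0 = ∫_0^7/2 f dx + (0) − (1), i.e. ∫_0^7/2 f dx must equal u'(0) − u'(7/2) = 1. Indeed ∫_0^7/2 (367/84 - x^2) dx = 1, so the data are compatible. The solution is then unique only up to an additive constant (fix it e.g. by requiring ∫_0^7/2 u dx = 0).


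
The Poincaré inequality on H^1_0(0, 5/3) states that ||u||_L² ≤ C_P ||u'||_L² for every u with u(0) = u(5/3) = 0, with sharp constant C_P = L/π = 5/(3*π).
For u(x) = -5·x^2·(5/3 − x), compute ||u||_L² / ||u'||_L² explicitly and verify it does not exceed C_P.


||u||_L² / ||u'||_L² = 5*sqrt(14)/42 < C_P = 5/(3*π).

u(x) = -5·x^2·(5/3 − x), so u'(x) = 5*x*(9*x - 10)/3.
u(x) = -5·x^2·(5/3 − x) vanishes at x = 0 and x = 5/3, so u ∈ H^1_0(0, 5/3). Differentiate via the product rule and integrate the resulting polynomials term by term.
  ∫_0^5/3 u² dx = ∫_0^5/3 (25*x^6 - 250*x^5/3 + 625*x^4/9) dx. Term by term:
    ∫_0^5/3 25*x^6 dx = 1953125/15309;  ∫_0^5/3 -250*x^5/3 dx = -1953125/6561;  ∫_0^5/3 625*x^4/9 dx = 390625/2187.
  Sum: 1953125/15309 − 1953125/6561 + 390625/2187 = 390625/45927.
  ∫_0^5/3 (u')² dx = ∫_0^5/3 (225*x^4 - 500*x^3 + 2500*x^2/9) dx. Term by term:
    ∫_0^5/3 225*x^4 dx = 15625/27;  ∫_0^5/3 -500*x^3 dx = -78125/81;  ∫_0^5/3 2500*x^2/9 dx = 312500/729.
  Sum: 15625/27 − 78125/81 + 312500/729 = 31250/729.
∫_0^5/3 u² dx = 390625/45927, so ||u||_L² = 625*sqrt(7)/567.
∫_0^5/3 (u')² dx = 31250/729, so ||u'||_L² = 125*sqrt(2)/27.
Ratio ||u||_L² / ||u'||_L² = 5*sqrt(14)/42.
Sharp Poincaré constant on H^1_0(0, 5/3) is C_P = L/π = 5/(3*π), achieved by sin(3*π/5·x).
A polynomial bump cannot attain the sharp Poincaré constant (only the first sine eigenfunction does), so the ratio is strictly less than C_P, consistent with ||u||_L² ≤ C_P ||u'||_L².


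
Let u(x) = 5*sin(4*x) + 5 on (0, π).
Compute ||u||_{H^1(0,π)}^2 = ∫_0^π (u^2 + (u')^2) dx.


||u||_{H^1(0,π)}^2 = 475*π/2

u'(x) = 20*cos(4*x).
Expand u² and (u')² and integrate term by term on (0, π), using: for integers n ≥ 1, ∫_0^π sin²(nx) dx = ∫_0^π cos²(nx) dx = π/2; for n ≠ n', ∫_0^π sin(nx)sin(n'x) dx = ∫_0^π cos(nx)cos(n'x) dx = 0; and by product-to-sum, ∫_0^π sin(nx)cos(n'x) dx = ½∫_0^π [sin((n+n')x) + sin((n−n')x)] dx, which is 0 when n+n' is even and 2n/(n²−n'²) when n+n' is odd (it need not vanish on (0, π)). For the constant mode: ∫_0^π 1 dx = π, ∫_0^π cos(nx) dx = 0, ∫_0^π sin(nx) dx = (1−(−1)^n)/n.
  u² squared terms: (5)²·∫1 dx = 25·π = 25*π;  (5)²·∫sin(4x)² dx = 25·π/2 = 25*π/2.
  u² cross terms: 2·(5)·(5)·∫1·sin(4x) dx = 50·(0) = 0.
  So ∫_0^π u² dx = 25*π + 25*π/2 + 0 = 75*π/2.
  (u')² squared terms: (20)²·∫cos(4x)² dx = 400·π/2 = 200*π.
  So ∫_0^π (u')² dx = 200*π.
||u||_{H^1}^2 = (75*π/2) + (200*π) = 475*π/2.


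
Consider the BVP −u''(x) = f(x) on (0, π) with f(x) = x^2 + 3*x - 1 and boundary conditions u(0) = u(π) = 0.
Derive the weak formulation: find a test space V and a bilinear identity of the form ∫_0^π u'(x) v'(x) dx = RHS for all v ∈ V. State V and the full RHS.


V = H^1_0(0, π) (so v(0) = v(π) = 0); weak form: ∫_0^π u'v' dx = ∫_0^π (x^2 + 3*x - 1) v dx for all v ∈ V.

Multiply both sides by a test function v and integrate from 0 to π:
  ∫_0^π −u''(x) v(x) dx = ∫_0^π f(x) v(x) dx.
Integrate the LHS by parts once:
  ∫_0^π −u'' v dx = −[u'(x) v(x)]_0^π + ∫_0^π u'(x) v'(x) dx.
Thus ∫_0^π u'(x) v'(x) dx = ∫_0^π f(x) v(x) dx + [u'(x) v(x)]_0^π.
Choose V so that boundary terms are either known or forced to vanish.
u is Dirichlet: u(0) = u(π) = 0. Let V = H^1_0(0, π); then v(0) = v(π) = 0, and [u' v]_0^π = 0.
Weak formulation: find u (satisfying any essential BC) such that ∫_0^π u'(x) v'(x) dx = ∫_0^π f v dx for all v ∈ V.
Substituting f(x) = x^2 + 3*x - 1, the right-hand side is ∫_0^π (x^2 + 3*x - 1) v dx.


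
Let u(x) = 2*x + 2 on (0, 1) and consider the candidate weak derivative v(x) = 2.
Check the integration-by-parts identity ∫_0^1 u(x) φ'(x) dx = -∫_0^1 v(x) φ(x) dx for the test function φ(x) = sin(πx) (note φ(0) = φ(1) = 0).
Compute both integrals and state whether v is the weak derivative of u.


LHS = -4/π, RHS = -4/π. Yes, v = u' weakly.

u(x) = 2*x + 2, classical derivative u'(x) = 2.
φ(x) = sin(πx), so φ'(x) = π*cos(π*x).
Note φ(0) = φ(1) = 0, so the boundary term u·φ vanishes.
LHS = ∫_0^1 u(x) φ'(x) dx = ∫_0^1 (2*π*x*cos(π*x) + 2*π*cos(π*x)) dx. Term by term:
  ∫_0^1 2*π*cos(π*x) dx = 0;  ∫_0^1 2*π*x*cos(π*x) dx = -4/π.
Sum: 0 − 4/π = -4/π.
So LHS = -4/π.
∫_0^1 v(x) φ(x) dx = ∫_0^1 (2*sin(π*x)) dx. Term by term:
  ∫_0^1 2*sin(π*x) dx = 4/π.
So RHS = -∫_0^1 v(x) φ(x) dx = -4/π.
LHS = RHS, so the identity holds for this test φ.
Moreover u is smooth here and v(x) = u'(x) = 2 pointwise, so the identity holds for every test function. Hence v is the weak derivative of u.


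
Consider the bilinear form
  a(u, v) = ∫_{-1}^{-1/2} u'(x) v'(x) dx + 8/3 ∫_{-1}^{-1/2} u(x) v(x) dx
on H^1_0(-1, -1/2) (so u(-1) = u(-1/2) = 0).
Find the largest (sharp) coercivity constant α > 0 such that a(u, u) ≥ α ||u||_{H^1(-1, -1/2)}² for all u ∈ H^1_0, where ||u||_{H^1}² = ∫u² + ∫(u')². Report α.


α = 1

Coercivity of a(·,·) on H^1_0(-1, -1/2) means a(u, u) ≥ α ||u||_{H^1}² for every u ∈ H^1_0.
The interval has length L = 1/2, and Poincaré/coercivity depend only on L. Here a(u, u) = ∫(u')² + (8/3)·∫u².
Here c = 8/3 ≥ 1, so a(u,u) = ∫(u')² + c∫u² ≥ ∫(u')² + ∫u² = ||u||_{H^1}², i.e. α = 1 works. No larger α is possible: a(u,u) ≥ α||u||_{H^1}² means (1−α)∫(u')² ≥ (α−c)∫u², and for the modes u_n = sin(nπ(x−x₀)/L) (x₀ the left endpoint) one has ∫u_n²/∫(u_n')² = (L/(nπ))² → 0, so a(u_n,u_n)/||u_n||_{H^1}² → 1. Hence the optimal constant is α = 1.
Therefore α = 1.


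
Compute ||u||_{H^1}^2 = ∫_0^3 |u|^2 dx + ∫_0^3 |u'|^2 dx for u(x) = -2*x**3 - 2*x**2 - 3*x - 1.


||u||_{H^1}^2 = 237822/35

The H^1 norm (squared) on an interval (0, L) is
  ||u||_{H^1}^2 = ∫_0^L u(x)^2 dx + ∫_0^L u'(x)^2 dx.
Compute u'(x) = -6*x**2 - 4*x - 3.
Then u(x)^2 = 4*x**6 + 8*x**5 + 16*x**4 + 16*x**3 + 13*x**2 + 6*x + 1 and u'(x)^2 = 36*x**4 + 48*x**3 + 52*x**2 + 24*x + 9.
Integrate each monomial from 0 to 3 using ∫_0^3 c·x^n dx = c·3^(n+1)/(n+1):
  ∫_0^3 u(x)^2 dx = ∫_0^3 (4*x^6 + 8*x^5 + 16*x^4 + 16*x^3 + 13*x^2 + 6*x + 1) dx. Term by term:
    ∫_0^3 4*x^6 dx = 8748/7;  ∫_0^3 8*x^5 dx = 972;  ∫_0^3 16*x^4 dx = 3888/5;
    ∫_0^3 16*x^3 dx = 324;  ∫_0^3 13*x^2 dx = 117;  ∫_0^3 6*x dx = 27;
    ∫_0^3 1 dx = 3.
  Sum: 8748/7 + 972 + 3888/5 + 324 + 117 + 27 + 3 = 121461/35.
  ∫_0^3 u'(x)^2 dx = ∫_0^3 (36*x^4 + 48*x^3 + 52*x^2 + 24*x + 9) dx. Term by term:
    ∫_0^3 36*x^4 dx = 8748/5;  ∫_0^3 48*x^3 dx = 972;  ∫_0^3 52*x^2 dx = 468;
    ∫_0^3 24*x dx = 108;  ∫_0^3 9 dx = 27.
  Sum: 8748/5 + 972 + 468 + 108 + 27 = 16623/5.
Adding: ||u||_{H^1}^2 = 121461/35 + 16623/5 = 237822/35.


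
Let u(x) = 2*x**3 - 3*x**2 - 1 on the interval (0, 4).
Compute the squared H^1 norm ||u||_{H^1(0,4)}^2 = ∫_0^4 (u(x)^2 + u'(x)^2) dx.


||u||_{H^1}^2 = 44956/7

The H^1 norm (squared) on an interval (0, L) is
  ||u||_{H^1}^2 = ∫_0^L u(x)^2 dx + ∫_0^L u'(x)^2 dx.
Compute u'(x) = 6*x**2 - 6*x.
Then u(x)^2 = 4*x**6 - 12*x**5 + 9*x**4 - 4*x**3 + 6*x**2 + 1 and u'(x)^2 = 36*x**4 - 72*x**3 + 36*x**2.
Integrate each monomial from 0 to 4 using ∫_0^4 c·x^n dx = c·4^(n+1)/(n+1):
  ∫_0^4 u(x)^2 dx = ∫_0^4 (4*x^6 - 12*x^5 + 9*x^4 - 4*x^3 + 6*x^2 + 1) dx. Term by term:
    ∫_0^4 4*x^6 dx = 65536/7;  ∫_0^4 -12*x^5 dx = -8192;  ∫_0^4 9*x^4 dx = 9216/5;
    ∫_0^4 -4*x^3 dx = -256;  ∫_0^4 6*x^2 dx = 128;  ∫_0^4 1 dx = 4.
  Sum: 65536/7 − 8192 + 9216/5 − 256 + 128 + 4 = 101132/35.
  ∫_0^4 u'(x)^2 dx = ∫_0^4 (36*x^4 - 72*x^3 + 36*x^2) dx. Term by term:
    ∫_0^4 36*x^4 dx = 36864/5;  ∫_0^4 -72*x^3 dx = -4608;  ∫_0^4 36*x^2 dx = 768.
  Sum: 36864/5 − 4608 + 768 = 17664/5.
Adding: ||u||_{H^1}^2 = 101132/35 + 17664/5 = 44956/7.


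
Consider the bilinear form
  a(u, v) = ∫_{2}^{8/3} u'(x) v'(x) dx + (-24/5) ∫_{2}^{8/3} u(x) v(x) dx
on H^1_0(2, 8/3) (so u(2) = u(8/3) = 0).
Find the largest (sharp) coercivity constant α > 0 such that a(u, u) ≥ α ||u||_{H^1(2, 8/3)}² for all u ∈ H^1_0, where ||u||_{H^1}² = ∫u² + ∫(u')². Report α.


α = 3*(-32 + 15*π^2)/(5*(4 + 9*π^2))

Coercivity of a(·,·) on H^1_0(2, 8/3) means a(u, u) ≥ α ||u||_{H^1}² for every u ∈ H^1_0.
The interval has length L = 2/3, and Poincaré/coercivity depend only on L. Here a(u, u) = ∫(u')² + (-24/5)·∫u².
Here c = -24/5 < 0 with |c| < (π/L)² = 9*π^2/4, so coercivity still holds. The condition a(u,u) ≥ α||u||_{H^1}² reads (1−α)∫(u')² ≥ (α−c)∫u². Any admissible α is ≤ 1 (rapidly oscillating u have ∫u²/∫(u')² → 0), and α = 1 would force 0 ≥ (1−c)∫u², impossible since c < 1; so 1−α > 0. By the sharp Poincaré inequality on H^1_0 of an interval of length L, ∫(u')² ≥ (π/L)²∫u² with equality for the first sine mode sin(π(x−x₀)/L) (x₀ the left endpoint), so the inequality holds for all u iff (1−α)(π/L)² ≥ α − c, i.e. α ≤ ((π/L)² + c)/((π/L)² + 1) = (1 + c(L/π)²)/(1 + (L/π)²). (Direct route, valid since c ≤ 0: Poincaré gives c∫u² ≥ c(L/π)²∫(u')², so a(u,u) ≥ (1 + c(L/π)²)∫(u')², while ||u||_{H^1}² ≤ (1 + (L/π)²)∫(u')²; dividing yields the same α.) With (π/L)² = 9*π^2/4 and c = -24/5, the largest admissible constant is α = ((π/L)² + c)/((π/L)² + 1).
Simplifying, α = 3*(-32 + 15*π^2)/(5*(4 + 9*π^2)).


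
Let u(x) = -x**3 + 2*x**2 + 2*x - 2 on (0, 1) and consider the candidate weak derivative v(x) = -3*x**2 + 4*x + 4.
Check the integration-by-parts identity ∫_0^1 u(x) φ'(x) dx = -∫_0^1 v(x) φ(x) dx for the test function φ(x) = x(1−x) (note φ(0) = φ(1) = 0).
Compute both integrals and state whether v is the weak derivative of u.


LHS = -31/60, RHS = -17/20. No, v is not the weak derivative of u.

u(x) = -x**3 + 2*x**2 + 2*x - 2, classical derivative u'(x) = -3*x**2 + 4*x + 2.
φ(x) = x(1−x), so φ'(x) = 1 - 2*x.
Note φ(0) = φ(1) = 0, so the boundary term u·φ vanishes.
LHS = ∫_0^1 u(x) φ'(x) dx = ∫_0^1 (2*x^4 - 5*x^3 - 2*x^2 + 6*x - 2) dx. Term by term:
  ∫_0^1 2*x^4 dx = 2/5;  ∫_0^1 -5*x^3 dx = -5/4;  ∫_0^1 -2*x^2 dx = -2/3;
  ∫_0^1 6*x dx = 3;  ∫_0^1 -2 dx = -2.
Sum: 2/5 − 5/4 − 2/3 + 3 − 2 = -31/60.
So LHS = -31/60.
∫_0^1 v(x) φ(x) dx = ∫_0^1 (3*x^4 - 7*x^3 + 4*x) dx. Term by term:
  ∫_0^1 3*x^4 dx = 3/5;  ∫_0^1 -7*x^3 dx = -7/4;  ∫_0^1 4*x dx = 2.
Sum: 3/5 − 7/4 + 2 = 17/20.
So RHS = -∫_0^1 v(x) φ(x) dx = -17/20.
LHS − RHS = 1/3 ≠ 0, so the identity fails.
(For a valid weak derivative the identity must hold for EVERY test function, in particular this one. The failure shows v is NOT the weak derivative of u.)
Correct weak derivative would be u'(x) = -3*x**2 + 4*x + 2.


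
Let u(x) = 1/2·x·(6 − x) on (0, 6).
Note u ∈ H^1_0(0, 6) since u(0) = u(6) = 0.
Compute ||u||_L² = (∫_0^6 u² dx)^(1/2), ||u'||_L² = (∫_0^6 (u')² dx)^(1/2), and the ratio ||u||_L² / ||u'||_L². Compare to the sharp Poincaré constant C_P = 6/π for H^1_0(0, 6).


||u||_L² / ||u'||_L² = 3*sqrt(10)/5 < C_P = 6/π.

u(x) = 1/2·x·(6 − x), so u'(x) = 3 - x.
u(x) = 1/2·x·(6 − x) vanishes at x = 0 and x = 6, so u ∈ H^1_0(0, 6). Differentiate via the product rule and integrate the resulting polynomials term by term.
  ∫_0^6 u² dx = ∫_0^6 (x^4/4 - 3*x^3 + 9*x^2) dx. Term by term:
    ∫_0^6 x^4/4 dx = 1944/5;  ∫_0^6 -3*x^3 dx = -972;  ∫_0^6 9*x^2 dx = 648.
  Sum: 1944/5 − 972 + 648 = 324/5.
  ∫_0^6 (u')² dx = ∫_0^6 (x^2 - 6*x + 9) dx. Term by term:
    ∫_0^6 x^2 dx = 72;  ∫_0^6 -6*x dx = -108;  ∫_0^6 9 dx = 54.
  Sum: 72 − 108 + 54 = 18.
∫_0^6 u² dx = 324/5, so ||u||_L² = 18*sqrt(5)/5.
∫_0^6 (u')² dx = 18, so ||u'||_L² = 3*sqrt(2).
Ratio ||u||_L² / ||u'||_L² = 3*sqrt(10)/5.
Sharp Poincaré constant on H^1_0(0, 6) is C_P = L/π = 6/π, achieved by sin(π/6·x).
A polynomial bump cannot attain the sharp Poincaré constant (only the first sine eigenfunction does), so the ratio is strictly less than C_P, consistent with ||u||_L² ≤ C_P ||u'||_L².


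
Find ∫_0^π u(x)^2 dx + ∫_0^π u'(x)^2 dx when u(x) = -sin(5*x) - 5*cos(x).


||u||_{H^1(0,π)}^2 = 38*π

u'(x) = 5*sin(x) - 5*cos(5*x).
Expand u² and (u')² and integrate term by term on (0, π), using: for integers n ≥ 1, ∫_0^π sin²(nx) dx = ∫_0^π cos²(nx) dx = π/2; for n ≠ n', ∫_0^π sin(nx)sin(n'x) dx = ∫_0^π cos(nx)cos(n'x) dx = 0; and by product-to-sum, ∫_0^π sin(nx)cos(n'x) dx = ½∫_0^π [sin((n+n')x) + sin((n−n')x)] dx, which is 0 when n+n' is even and 2n/(n²−n'²) when n+n' is odd (it need not vanish on (0, π)).
  u² squared terms: (-1)²·∫sin(5x)² dx = 1·π/2 = π/2;  (-5)²·∫cos(x)² dx = 25·π/2 = 25*π/2.
  u² cross terms: 2·(-1)·(-5)·∫sin(5x)·cos(x) dx = 10·(0) = 0.
  So ∫_0^π u² dx = π/2 + 25*π/2 + 0 = 13*π.
  (u')² squared terms: (-5)²·∫cos(5x)² dx = 25·π/2 = 25*π/2;  (5)²·∫sin(x)² dx = 25·π/2 = 25*π/2.
  (u')² cross terms: 2·(-5)·(5)·∫cos(5x)·sin(x) dx = -50·(0) = 0.
  So ∫_0^π (u')² dx = 25*π/2 + 25*π/2 + 0 = 25*π.
||u||_{H^1}^2 = (13*π) + (25*π) = 38*π.
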